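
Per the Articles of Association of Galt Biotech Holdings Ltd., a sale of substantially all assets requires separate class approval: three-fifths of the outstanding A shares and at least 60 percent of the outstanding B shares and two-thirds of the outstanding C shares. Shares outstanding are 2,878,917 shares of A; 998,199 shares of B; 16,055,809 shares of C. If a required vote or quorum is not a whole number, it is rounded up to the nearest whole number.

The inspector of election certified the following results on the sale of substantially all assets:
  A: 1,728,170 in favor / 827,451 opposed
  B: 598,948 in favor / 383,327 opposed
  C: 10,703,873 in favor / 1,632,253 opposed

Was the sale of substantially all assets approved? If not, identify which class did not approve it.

A: 3/5 of 2878917 = 1727350.20, rounded up to 1727351; 1,727,351 required, 1,728,170 in favor — approved.
B: 3/5 of 998199 = 598919.40, rounded up to 598920; 598,920 required, 598,948 in favor — approved.
C: 2/3 of 16055809 = 10703872.67, rounded up to 10703873; 10,703,873 required, 10,703,873 in favor — approved.

Approved — every class gave the required vote.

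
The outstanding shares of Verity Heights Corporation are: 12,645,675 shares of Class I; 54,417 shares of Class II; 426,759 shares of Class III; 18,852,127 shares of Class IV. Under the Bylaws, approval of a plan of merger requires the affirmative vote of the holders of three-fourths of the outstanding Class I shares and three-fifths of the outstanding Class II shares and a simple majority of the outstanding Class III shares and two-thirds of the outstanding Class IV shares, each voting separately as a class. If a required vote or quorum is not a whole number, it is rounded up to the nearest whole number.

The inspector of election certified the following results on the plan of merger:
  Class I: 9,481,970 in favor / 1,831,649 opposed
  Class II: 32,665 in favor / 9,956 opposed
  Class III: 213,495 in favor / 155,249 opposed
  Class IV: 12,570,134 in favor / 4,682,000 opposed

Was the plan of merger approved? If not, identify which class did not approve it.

Class I: 3/4 of 12645675 = 9484256.25, rounded up to 9484257; 9,484,257 required, 9,481,970 in favor — not approved.
Class II: 3/5 of 54417 = 32650.20, rounded up to 32651; 32,651 required, 32,665 in favor — approved.
Class III: a majority of 426759 is 213380; 213,380 required, 213,495 in favor — approved.
Class IV: 2/3 of 18852127 = 12568084.67, rounded up to 12568085; 12,568,085 required, 12,570,134 in favor — approved.

Not approved — the Class I shares did not give the required vote.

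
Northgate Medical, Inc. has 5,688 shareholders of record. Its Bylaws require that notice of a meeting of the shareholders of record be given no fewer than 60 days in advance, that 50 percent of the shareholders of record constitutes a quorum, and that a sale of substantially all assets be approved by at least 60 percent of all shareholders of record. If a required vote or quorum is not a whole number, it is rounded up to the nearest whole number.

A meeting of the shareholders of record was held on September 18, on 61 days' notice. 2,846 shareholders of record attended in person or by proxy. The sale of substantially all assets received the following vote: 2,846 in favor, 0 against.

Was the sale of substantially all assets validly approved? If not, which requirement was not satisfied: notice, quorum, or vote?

Invalid — vote requirement not satisfied.

Notice: 61 days given; 60 required. Satisfied.
Quorum: 50% of 5,688 = 2,844; 2,846 present. Satisfied.
Vote: requires three-fifths of all shareholders of record (5,688); 3/5 of 5688 = 3412.80, rounded up to 3413, so 3,413 needed; 2,846 in favor. Not satisfied.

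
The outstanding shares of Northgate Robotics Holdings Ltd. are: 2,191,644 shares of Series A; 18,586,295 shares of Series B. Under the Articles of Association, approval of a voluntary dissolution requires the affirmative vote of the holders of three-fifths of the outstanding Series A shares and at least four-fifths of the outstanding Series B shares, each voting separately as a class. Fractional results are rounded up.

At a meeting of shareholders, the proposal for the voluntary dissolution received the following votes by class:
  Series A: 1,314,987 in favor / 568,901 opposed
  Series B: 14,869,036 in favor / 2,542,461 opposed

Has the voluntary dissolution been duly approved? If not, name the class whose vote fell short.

Series A: 3/5 of 2191644 = 1314986.40, rounded up to 1314987; 1,314,987 required, 1,314,987 in favor — approved.
Series B: 4/5 of 18586295 = 14869036; 14,869,036 required, 14,869,036 in favor — approved.

Approved — every class gave the required vote.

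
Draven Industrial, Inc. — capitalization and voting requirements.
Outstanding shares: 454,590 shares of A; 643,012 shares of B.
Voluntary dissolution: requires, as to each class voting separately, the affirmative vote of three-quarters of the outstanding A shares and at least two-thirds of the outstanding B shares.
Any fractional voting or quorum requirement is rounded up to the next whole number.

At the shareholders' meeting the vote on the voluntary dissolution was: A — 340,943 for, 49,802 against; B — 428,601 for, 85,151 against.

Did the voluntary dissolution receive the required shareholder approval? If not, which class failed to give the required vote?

A: 3/4 of 454590 = 340942.50, rounded up to 340943; 340,943 required, 340,943 in favor — approved.
B: 2/3 of 643012 = 428674.67, rounded up to 428675; 428,675 required, 428,601 in favor — not approved.

Not approved — the B shares did not give the required vote.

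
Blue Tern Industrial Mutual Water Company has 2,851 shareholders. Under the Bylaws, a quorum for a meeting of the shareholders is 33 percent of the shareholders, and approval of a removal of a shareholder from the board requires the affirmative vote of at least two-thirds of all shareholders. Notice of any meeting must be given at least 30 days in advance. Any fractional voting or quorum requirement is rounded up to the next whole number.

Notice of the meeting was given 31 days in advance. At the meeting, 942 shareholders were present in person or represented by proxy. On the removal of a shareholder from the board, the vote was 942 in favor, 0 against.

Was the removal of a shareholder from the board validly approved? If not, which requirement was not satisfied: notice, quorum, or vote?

Invalid — vote requirement not satisfied.

Notice: 31 days given; 30 required. Satisfied.
Quorum: 33% of 2,851 = 940.83, rounded up to 941; 942 present. Satisfied.
Vote: requires two-thirds of all shareholders (2,851); 2/3 of 2851 = 1900.67, rounded up to 1901, so 1,901 needed; 942 in favor. Not satisfied.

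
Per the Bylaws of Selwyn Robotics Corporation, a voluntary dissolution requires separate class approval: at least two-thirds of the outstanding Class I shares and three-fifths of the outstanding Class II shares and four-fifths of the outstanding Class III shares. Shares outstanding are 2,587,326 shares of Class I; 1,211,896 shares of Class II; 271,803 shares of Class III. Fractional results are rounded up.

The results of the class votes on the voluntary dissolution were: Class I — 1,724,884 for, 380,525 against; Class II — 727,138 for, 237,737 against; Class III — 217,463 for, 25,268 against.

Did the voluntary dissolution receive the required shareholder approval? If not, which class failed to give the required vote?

Class I: 2/3 of 2587326 = 1724884; 1,724,884 required, 1,724,884 in favor — approved.
Class II: 3/5 of 1211896 = 727137.60, rounded up to 727138; 727,138 required, 727,138 in favor — approved.
Class III: 4/5 of 271803 = 217442.40, rounded up to 217443; 217,443 required, 217,463 in favor — approved.

Approved — every class gave the required vote.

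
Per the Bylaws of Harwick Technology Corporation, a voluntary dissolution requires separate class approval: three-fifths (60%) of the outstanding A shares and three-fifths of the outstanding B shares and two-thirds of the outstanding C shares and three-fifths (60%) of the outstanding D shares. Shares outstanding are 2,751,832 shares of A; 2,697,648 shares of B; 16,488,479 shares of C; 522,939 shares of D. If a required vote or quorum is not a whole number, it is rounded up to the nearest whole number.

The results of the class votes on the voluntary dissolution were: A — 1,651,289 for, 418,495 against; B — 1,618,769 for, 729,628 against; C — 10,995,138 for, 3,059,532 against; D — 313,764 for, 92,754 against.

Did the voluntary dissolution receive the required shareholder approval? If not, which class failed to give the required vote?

Approved — every class gave the required vote.

A: 3/5 of 2751832 = 1651099.20, rounded up to 1651100; 1,651,100 required, 1,651,289 in favor — approved.
B: 3/5 of 2697648 = 1618588.80, rounded up to 1618589; 1,618,589 required, 1,618,769 in favor — approved.
C: 2/3 of 16488479 = 10992319.33, rounded up to 10992320; 10,992,320 required, 10,995,138 in favor — approved.
D: 3/5 of 522939 = 313763.40, rounded up to 313764; 313,764 required, 313,764 in favor — approved.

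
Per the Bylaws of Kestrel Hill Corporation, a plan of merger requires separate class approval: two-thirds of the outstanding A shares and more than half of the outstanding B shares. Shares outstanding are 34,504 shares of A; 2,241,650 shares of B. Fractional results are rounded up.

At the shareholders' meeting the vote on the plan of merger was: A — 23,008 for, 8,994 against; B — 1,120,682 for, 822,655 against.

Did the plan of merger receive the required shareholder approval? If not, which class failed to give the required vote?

A: 2/3 of 34504 = 23002.67, rounded up to 23003; 23,003 required, 23,008 in favor — approved.
B: a majority of 2241650 is 1120826; 1,120,826 required, 1,120,682 in favor — not approved.

Not approved — the B shares did not give the required vote.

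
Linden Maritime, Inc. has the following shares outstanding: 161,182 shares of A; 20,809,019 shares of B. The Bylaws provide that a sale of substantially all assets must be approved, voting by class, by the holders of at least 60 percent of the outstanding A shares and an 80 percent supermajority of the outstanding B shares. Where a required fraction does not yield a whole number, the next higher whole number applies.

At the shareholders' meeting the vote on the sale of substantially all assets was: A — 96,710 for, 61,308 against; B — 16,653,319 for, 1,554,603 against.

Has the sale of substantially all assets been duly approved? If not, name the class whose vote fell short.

A: 3/5 of 161182 = 96709.20, rounded up to 96710; 96,710 required, 96,710 in favor — approved.
B: 4/5 of 20809019 = 16647215.20, rounded up to 16647216; 16,647,216 required, 16,653,319 in favor — approved.

Approved — every class gave the required vote.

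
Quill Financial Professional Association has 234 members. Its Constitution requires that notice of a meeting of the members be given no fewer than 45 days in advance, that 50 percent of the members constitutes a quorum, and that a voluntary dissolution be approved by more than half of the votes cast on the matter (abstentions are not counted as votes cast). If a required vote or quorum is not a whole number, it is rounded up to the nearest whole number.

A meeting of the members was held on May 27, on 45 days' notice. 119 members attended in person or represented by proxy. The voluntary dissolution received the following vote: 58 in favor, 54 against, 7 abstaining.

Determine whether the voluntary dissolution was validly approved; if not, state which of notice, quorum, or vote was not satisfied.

Valid — all requirements satisfied.

Notice: 45 days given; 45 required. Satisfied.
Quorum: 50% of 234 = 117; 119 present. Satisfied.
Vote: requires a majority of the votes cast (119 − 7 abstaining = 112); a majority of 112 is 57, so 57 needed; 58 in favor. Satisfied.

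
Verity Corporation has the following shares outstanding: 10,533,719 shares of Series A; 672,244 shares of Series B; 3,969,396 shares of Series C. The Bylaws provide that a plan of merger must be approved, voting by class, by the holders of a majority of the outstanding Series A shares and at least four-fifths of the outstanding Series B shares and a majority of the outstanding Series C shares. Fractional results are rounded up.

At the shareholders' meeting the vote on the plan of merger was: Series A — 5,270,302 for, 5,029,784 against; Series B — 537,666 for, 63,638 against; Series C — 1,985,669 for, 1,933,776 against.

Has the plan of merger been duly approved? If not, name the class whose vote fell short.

Series A: a majority of 10533719 is 5266860; 5,266,860 required, 5,270,302 in favor — approved.
Series B: 4/5 of 672244 = 537795.20, rounded up to 537796; 537,796 required, 537,666 in favor — not approved.
Series C: a majority of 3969396 is 1984699; 1,984,699 required, 1,985,669 in favor — approved.

Not approved — the Series B shares did not give the required vote.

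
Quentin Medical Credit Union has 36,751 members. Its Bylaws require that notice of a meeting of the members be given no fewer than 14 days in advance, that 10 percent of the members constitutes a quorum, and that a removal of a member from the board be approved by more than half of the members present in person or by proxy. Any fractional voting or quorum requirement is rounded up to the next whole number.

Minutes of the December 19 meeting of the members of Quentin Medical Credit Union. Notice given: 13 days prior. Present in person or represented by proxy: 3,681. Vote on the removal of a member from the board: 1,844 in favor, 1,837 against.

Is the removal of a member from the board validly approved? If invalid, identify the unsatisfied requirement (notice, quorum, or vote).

Notice: 13 days given; 14 required. Not satisfied.
Quorum: 10% of 36,751 = 3,675.10, rounded up to 3,676; 3,681 present. Satisfied.
Vote: requires a majority of those present (3,681); a majority of 3681 is 1841, so 1,841 needed; 1,844 in favor. Satisfied.

Invalid — notice requirement not satisfied.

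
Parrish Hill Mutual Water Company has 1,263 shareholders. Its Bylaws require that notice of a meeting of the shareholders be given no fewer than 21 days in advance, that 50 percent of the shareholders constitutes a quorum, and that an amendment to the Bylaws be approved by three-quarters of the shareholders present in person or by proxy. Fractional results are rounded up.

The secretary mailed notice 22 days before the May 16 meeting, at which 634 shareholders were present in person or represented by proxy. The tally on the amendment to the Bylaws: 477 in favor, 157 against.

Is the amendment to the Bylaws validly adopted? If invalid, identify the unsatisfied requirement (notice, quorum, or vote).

Notice: 22 days given; 21 required. Satisfied.
Quorum: 50% of 1,263 = 631.50, rounded up to 632; 634 present. Satisfied.
Vote: requires three-fourths of those present (634); 3/4 of 634 = 475.50, rounded up to 476, so 476 needed; 477 in favor. Satisfied.

Valid — all requirements satisfied.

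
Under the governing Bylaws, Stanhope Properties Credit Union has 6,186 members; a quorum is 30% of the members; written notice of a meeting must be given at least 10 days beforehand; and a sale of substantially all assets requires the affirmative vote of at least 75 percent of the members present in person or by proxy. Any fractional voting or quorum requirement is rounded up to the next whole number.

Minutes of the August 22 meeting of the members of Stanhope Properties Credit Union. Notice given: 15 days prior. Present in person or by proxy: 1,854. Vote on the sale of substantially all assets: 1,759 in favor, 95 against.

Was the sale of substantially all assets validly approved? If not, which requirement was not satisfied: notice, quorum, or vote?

Invalid — quorum requirement not satisfied.

Notice: 15 days given; 10 required. Satisfied.
Quorum: 30% of 6,186 = 1,855.80, rounded up to 1,856; 1,854 present. Not satisfied.
Vote: requires three-fourths of those present (1,854); 3/4 of 1854 = 1390.50, rounded up to 1391, so 1,391 needed; 1,759 in favor. Satisfied.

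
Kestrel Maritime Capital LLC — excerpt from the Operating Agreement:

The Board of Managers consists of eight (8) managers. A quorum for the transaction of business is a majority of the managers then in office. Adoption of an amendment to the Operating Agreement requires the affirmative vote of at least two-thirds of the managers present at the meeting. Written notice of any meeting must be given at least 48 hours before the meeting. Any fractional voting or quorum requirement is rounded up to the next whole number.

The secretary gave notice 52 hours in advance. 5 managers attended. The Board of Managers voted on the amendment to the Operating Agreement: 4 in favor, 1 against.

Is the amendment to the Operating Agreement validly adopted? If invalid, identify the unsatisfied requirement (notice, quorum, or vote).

Notice: 52 hours given; 48 required (52 ≥ 48). Satisfied.
Quorum: 5 present; quorum is 5. Satisfied.
Vote: the amendment to the Operating Agreement requires two-thirds of the managers present (5). 2/3 of 5 = 3.33, rounded up to 4, so 4 affirmative votes are needed; 4 voted in favor. Satisfied.

Valid — all requirements satisfied.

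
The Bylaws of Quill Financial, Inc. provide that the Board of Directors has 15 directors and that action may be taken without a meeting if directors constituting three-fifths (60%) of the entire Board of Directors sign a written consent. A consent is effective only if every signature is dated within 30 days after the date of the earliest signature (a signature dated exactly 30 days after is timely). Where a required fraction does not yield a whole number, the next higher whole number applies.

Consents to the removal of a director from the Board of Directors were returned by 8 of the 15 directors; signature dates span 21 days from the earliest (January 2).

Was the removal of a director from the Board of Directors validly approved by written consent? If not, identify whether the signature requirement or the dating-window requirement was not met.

Signatures required: three-fifths (60%) of 15 — 3/5 of 15 = 9, so 9 needed; 8 signed. Insufficient.
Dating window: the latest signature is 21 days after the earliest; the limit is 30 days. Within the window.

Not effective — insufficient signatures.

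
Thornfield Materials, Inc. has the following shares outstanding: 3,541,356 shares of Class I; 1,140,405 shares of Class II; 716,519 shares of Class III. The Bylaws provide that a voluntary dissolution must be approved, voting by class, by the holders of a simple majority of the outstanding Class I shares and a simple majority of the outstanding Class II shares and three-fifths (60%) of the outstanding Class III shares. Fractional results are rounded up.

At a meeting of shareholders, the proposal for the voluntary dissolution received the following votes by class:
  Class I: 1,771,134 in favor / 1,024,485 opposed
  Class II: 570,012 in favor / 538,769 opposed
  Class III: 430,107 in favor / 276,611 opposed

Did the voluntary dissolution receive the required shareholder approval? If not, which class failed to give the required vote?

Not approved — the Class II shares did not give the required vote.

Class I: a majority of 3541356 is 1770679; 1,770,679 required, 1,771,134 in favor — approved.
Class II: a majority of 1140405 is 570203; 570,203 required, 570,012 in favor — not approved.
Class III: 3/5 of 716519 = 429911.40, rounded up to 429912; 429,912 required, 430,107 in favor — approved.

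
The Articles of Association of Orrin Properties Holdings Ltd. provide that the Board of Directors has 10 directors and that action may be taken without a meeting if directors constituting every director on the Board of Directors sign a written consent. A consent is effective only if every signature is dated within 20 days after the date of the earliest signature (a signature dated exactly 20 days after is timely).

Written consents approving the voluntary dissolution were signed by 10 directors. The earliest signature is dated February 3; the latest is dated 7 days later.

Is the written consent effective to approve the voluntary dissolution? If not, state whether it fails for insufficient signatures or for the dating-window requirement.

Effective — both the signature and dating-window requirements are satisfied.

Signatures required: all of 10 — unanimous means all 10, so 10 needed; 10 signed. Sufficient.
Dating window: the latest signature is 7 days after the earliest; the limit is 20 days. Within the window.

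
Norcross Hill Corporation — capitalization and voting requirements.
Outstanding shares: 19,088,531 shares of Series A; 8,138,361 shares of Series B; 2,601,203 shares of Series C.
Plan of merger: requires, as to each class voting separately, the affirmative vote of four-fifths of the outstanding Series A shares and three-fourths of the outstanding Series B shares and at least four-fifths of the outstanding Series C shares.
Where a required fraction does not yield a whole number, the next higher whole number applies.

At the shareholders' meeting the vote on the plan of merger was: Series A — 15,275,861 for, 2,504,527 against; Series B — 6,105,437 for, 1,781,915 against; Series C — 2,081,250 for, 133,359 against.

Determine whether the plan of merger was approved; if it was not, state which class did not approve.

Series A: 4/5 of 19088531 = 15270824.80, rounded up to 15270825; 15,270,825 required, 15,275,861 in favor — approved.
Series B: 3/4 of 8138361 = 6103770.75, rounded up to 6103771; 6,103,771 required, 6,105,437 in favor — approved.
Series C: 4/5 of 2601203 = 2080962.40, rounded up to 2080963; 2,080,963 required, 2,081,250 in favor — approved.

Approved — every class gave the required vote.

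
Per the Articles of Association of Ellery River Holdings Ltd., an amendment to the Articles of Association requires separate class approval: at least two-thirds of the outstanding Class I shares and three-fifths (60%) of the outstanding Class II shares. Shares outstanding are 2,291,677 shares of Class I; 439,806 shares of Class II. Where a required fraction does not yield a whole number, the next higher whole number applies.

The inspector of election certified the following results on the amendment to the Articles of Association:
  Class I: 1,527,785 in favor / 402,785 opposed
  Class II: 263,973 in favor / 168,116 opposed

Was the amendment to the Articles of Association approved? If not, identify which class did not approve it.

Approved — every class gave the required vote.

Class I: 2/3 of 2291677 = 1527784.67, rounded up to 1527785; 1,527,785 required, 1,527,785 in favor — approved.
Class II: 3/5 of 439806 = 263883.60, rounded up to 263884; 263,884 required, 263,973 in favor — approved.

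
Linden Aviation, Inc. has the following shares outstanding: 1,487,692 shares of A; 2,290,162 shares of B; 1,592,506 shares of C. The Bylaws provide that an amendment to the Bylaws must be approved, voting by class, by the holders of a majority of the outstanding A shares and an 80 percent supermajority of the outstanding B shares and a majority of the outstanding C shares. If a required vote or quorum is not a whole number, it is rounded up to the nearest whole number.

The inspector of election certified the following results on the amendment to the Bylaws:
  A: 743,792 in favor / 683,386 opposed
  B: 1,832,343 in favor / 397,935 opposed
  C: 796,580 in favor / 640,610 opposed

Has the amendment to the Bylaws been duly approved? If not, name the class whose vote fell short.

Not approved — the A shares did not give the required vote.

A: a majority of 1487692 is 743847; 743,847 required, 743,792 in favor — not approved.
B: 4/5 of 2290162 = 1832129.60, rounded up to 1832130; 1,832,130 required, 1,832,343 in favor — approved.
C: a majority of 1592506 is 796254; 796,254 required, 796,580 in favor — approved.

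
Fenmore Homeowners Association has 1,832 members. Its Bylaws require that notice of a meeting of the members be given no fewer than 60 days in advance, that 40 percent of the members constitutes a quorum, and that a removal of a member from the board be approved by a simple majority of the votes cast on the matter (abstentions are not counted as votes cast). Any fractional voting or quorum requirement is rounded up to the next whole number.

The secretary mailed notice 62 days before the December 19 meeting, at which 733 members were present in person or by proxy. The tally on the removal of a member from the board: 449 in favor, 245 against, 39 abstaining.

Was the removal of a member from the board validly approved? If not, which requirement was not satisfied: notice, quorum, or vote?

Notice: 62 days given; 60 required. Satisfied.
Quorum: 40% of 1,832 = 732.80, rounded up to 733; 733 present. Satisfied.
Vote: requires a majority of the votes cast (733 − 39 abstaining = 694); a majority of 694 is 348, so 348 needed; 449 in favor. Satisfied.

Valid — all requirements satisfied.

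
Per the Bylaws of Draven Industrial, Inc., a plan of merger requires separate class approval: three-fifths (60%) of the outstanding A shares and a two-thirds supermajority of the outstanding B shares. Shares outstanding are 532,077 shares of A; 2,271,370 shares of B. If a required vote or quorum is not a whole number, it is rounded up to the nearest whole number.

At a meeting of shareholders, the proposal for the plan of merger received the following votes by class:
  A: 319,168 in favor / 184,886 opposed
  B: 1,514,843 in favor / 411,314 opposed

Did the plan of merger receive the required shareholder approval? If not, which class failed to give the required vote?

Not approved — the A shares did not give the required vote.

A: 3/5 of 532077 = 319246.20, rounded up to 319247; 319,247 required, 319,168 in favor — not approved.
B: 2/3 of 2271370 = 1514246.67, rounded up to 1514247; 1,514,247 required, 1,514,843 in favor — approved.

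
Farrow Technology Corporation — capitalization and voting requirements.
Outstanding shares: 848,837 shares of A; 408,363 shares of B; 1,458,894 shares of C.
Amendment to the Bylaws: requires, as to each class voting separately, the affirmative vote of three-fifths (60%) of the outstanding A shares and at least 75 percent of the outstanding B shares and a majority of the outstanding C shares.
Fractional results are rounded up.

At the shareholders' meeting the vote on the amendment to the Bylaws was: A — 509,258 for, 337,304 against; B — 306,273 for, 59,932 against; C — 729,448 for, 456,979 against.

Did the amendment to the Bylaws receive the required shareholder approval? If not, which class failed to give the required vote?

A: 3/5 of 848837 = 509302.20, rounded up to 509303; 509,303 required, 509,258 in favor — not approved.
B: 3/4 of 408363 = 306272.25, rounded up to 306273; 306,273 required, 306,273 in favor — approved.
C: a majority of 1458894 is 729448; 729,448 required, 729,448 in favor — approved.

Not approved — the A shares did not give the required vote.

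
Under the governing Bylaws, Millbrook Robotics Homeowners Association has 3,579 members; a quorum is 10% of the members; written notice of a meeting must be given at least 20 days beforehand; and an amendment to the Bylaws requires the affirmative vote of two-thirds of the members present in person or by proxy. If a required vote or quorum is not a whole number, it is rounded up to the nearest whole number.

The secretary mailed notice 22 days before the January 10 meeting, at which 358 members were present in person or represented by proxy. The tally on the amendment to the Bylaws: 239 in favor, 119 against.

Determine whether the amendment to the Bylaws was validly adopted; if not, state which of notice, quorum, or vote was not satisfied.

Valid — all requirements satisfied.

Notice: 22 days given; 20 required. Satisfied.
Quorum: 10% of 3,579 = 357.90, rounded up to 358; 358 present. Satisfied.
Vote: requires two-thirds of those present (358); 2/3 of 358 = 238.67, rounded up to 239, so 239 needed; 239 in favor. Satisfied.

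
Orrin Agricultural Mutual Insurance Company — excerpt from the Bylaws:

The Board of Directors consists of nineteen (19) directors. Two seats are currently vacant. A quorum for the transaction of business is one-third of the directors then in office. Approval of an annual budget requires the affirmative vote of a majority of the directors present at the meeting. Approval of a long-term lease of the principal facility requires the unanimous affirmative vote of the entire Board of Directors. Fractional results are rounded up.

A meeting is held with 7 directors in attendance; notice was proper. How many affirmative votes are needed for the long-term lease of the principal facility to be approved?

The long-term lease of the principal facility requires the unanimous vote of the entire Board of Directors (19).
Unanimous means all 19.
(Only 7 can vote, so the long-term lease of the principal facility cannot pass at this meeting, but the required vote is still 19.)

19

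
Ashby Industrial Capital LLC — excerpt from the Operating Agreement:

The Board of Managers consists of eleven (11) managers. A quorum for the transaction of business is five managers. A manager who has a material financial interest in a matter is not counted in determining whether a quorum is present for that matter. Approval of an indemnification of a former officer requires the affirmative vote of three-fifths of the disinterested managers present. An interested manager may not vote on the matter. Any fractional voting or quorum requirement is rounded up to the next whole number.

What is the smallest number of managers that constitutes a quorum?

5

The quorum is fixed at 5.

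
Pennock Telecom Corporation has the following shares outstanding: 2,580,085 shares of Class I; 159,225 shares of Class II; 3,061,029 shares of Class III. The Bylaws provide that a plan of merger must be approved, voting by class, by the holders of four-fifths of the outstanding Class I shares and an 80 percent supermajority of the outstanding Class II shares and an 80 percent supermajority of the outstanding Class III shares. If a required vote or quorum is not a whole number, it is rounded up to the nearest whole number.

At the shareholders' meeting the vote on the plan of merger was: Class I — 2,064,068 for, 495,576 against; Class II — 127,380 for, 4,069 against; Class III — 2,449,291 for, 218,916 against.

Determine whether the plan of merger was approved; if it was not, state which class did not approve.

Approved — every class gave the required vote.

Class I: 4/5 of 2580085 = 2064068; 2,064,068 required, 2,064,068 in favor — approved.
Class II: 4/5 of 159225 = 127380; 127,380 required, 127,380 in favor — approved.
Class III: 4/5 of 3061029 = 2448823.20, rounded up to 2448824; 2,448,824 required, 2,449,291 in favor — approved.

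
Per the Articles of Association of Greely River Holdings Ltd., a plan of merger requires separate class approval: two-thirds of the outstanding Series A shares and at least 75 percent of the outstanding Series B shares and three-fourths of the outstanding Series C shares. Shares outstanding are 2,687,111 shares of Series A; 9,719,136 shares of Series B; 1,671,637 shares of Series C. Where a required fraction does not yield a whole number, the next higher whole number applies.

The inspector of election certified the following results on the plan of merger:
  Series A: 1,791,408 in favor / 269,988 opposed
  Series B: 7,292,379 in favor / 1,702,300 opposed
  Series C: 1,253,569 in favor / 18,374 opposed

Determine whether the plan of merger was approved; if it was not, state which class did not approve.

Series A: 2/3 of 2687111 = 1791407.33, rounded up to 1791408; 1,791,408 required, 1,791,408 in favor — approved.
Series B: 3/4 of 9719136 = 7289352; 7,289,352 required, 7,292,379 in favor — approved.
Series C: 3/4 of 1671637 = 1253727.75, rounded up to 1253728; 1,253,728 required, 1,253,569 in favor — not approved.

Not approved — the Series C shares did not give the required vote.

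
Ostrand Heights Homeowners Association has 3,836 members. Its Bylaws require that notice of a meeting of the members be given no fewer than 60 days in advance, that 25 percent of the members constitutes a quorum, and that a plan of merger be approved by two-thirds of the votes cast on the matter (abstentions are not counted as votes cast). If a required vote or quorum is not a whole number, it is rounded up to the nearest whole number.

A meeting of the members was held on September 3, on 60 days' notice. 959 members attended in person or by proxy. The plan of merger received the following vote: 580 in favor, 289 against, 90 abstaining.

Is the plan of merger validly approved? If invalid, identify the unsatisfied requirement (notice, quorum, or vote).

Notice: 60 days given; 60 required. Satisfied.
Quorum: 25% of 3,836 = 959; 959 present. Satisfied.
Vote: requires two-thirds of the votes cast (959 − 90 abstaining = 869); 2/3 of 869 = 579.33, rounded up to 580, so 580 needed; 580 in favor. Satisfied.

Valid — all requirements satisfied.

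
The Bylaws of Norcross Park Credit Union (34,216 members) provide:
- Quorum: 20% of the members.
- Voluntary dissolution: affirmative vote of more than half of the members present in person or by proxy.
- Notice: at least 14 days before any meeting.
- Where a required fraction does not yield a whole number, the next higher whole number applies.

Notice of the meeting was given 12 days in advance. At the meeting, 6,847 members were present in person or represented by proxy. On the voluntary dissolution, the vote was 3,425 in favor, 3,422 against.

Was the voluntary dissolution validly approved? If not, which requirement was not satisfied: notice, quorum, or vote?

Invalid — notice requirement not satisfied.

Notice: 12 days given; 14 required. Not satisfied.
Quorum: 20% of 34,216 = 6,843.20, rounded up to 6,844; 6,847 present. Satisfied.
Vote: requires a majority of those present (6,847); a majority of 6847 is 3424, so 3,424 needed; 3,425 in favor. Satisfied.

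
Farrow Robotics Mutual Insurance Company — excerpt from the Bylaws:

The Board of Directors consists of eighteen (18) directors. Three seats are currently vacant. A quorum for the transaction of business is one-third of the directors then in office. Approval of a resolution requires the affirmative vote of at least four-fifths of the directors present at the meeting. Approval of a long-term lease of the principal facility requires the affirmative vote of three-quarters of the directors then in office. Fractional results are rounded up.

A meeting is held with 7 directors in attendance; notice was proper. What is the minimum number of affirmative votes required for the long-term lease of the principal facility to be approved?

The long-term lease of the principal facility requires three-fourths of the directors then in office (15).
3/4 of 15 = 11.25, rounded up to 12.
(Only 7 can vote, so the long-term lease of the principal facility cannot pass at this meeting, but the required vote is still 12.)

12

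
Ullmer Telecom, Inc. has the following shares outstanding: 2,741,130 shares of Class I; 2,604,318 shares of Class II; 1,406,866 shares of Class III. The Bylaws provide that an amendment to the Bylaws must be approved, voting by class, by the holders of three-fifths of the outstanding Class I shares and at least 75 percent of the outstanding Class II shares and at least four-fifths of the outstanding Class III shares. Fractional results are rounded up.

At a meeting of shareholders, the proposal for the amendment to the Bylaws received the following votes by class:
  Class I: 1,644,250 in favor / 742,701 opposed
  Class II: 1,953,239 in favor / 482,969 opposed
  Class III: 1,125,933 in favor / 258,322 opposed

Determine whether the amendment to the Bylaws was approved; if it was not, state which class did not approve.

Class I: 3/5 of 2741130 = 1644678; 1,644,678 required, 1,644,250 in favor — not approved.
Class II: 3/4 of 2604318 = 1953238.50, rounded up to 1953239; 1,953,239 required, 1,953,239 in favor — approved.
Class III: 4/5 of 1406866 = 1125492.80, rounded up to 1125493; 1,125,493 required, 1,125,933 in favor — approved.

Not approved — the Class I shares did not give the required vote.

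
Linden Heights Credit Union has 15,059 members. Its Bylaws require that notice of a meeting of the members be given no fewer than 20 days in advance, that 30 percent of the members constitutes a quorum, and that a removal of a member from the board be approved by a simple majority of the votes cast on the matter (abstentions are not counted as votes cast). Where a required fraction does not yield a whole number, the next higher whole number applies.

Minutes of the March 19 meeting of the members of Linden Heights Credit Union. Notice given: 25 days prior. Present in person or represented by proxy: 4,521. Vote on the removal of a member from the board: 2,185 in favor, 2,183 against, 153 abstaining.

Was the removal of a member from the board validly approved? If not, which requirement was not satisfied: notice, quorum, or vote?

Notice: 25 days given; 20 required. Satisfied.
Quorum: 30% of 15,059 = 4,517.70, rounded up to 4,518; 4,521 present. Satisfied.
Vote: requires a majority of the votes cast (4,521 − 153 abstaining = 4,368); a majority of 4368 is 2185, so 2,185 needed; 2,185 in favor. Satisfied.

Valid — all requirements satisfied.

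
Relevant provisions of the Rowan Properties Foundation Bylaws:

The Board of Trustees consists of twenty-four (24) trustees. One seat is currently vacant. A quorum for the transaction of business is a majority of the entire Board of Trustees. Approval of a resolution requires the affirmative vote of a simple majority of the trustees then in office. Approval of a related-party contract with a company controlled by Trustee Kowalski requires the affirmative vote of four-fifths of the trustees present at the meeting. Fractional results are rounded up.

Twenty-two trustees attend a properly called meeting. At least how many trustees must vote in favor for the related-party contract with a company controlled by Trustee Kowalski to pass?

The related-party contract with a company controlled by Trustee Kowalski requires four-fifths of the trustees present (22).
4/5 of 22 = 17.60, rounded up to 18.

18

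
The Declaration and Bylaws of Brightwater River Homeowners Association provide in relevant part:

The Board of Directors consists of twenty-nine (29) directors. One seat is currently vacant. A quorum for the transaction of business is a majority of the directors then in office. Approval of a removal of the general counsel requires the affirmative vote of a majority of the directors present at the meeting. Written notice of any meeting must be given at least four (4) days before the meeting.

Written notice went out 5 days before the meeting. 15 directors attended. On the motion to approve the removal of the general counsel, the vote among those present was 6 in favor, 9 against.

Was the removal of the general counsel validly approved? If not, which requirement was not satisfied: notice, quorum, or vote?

Invalid — vote requirement not satisfied.

Notice: 5 days given; 4 required (5 ≥ 4). Satisfied.
Quorum: 15 present; quorum is 15. Satisfied.
Vote: the removal of the general counsel requires a majority of the directors present (15). A majority of 15 is 8, so 8 affirmative votes are needed; 6 voted in favor. Not satisfied.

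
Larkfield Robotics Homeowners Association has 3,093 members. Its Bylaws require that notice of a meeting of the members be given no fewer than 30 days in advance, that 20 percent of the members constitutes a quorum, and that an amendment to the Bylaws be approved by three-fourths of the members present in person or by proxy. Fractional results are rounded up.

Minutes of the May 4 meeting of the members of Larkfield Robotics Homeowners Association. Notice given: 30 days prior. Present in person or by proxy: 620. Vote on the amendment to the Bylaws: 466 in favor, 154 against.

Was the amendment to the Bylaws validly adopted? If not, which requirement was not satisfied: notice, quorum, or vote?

Notice: 30 days given; 30 required. Satisfied.
Quorum: 20% of 3,093 = 618.60, rounded up to 619; 620 present. Satisfied.
Vote: requires three-fourths of those present (620); 3/4 of 620 = 465, so 465 needed; 466 in favor. Satisfied.

Valid — all requirements satisfied.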